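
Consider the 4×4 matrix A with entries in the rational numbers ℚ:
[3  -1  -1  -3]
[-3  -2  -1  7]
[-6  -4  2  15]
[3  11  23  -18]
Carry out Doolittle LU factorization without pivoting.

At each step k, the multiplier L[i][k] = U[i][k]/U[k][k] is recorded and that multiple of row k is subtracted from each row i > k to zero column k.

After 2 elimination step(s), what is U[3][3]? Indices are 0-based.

U[3][3] = 1

Step 1: pivot at (0,0) is 3.
  row1 ← row1 − (-1)·row0  ⇒  L[1][0]=-1, U row1=(0, -3, -2, 4)
  row2 ← row2 − (-2)·row0  ⇒  L[2][0]=-2, U row2=(0, -6, 0, 9)
  row3 ← row3 − (1)·row0  ⇒  L[3][0]=1, U row3=(0, 12, 24, -15)
Step 2: pivot at (1,1) is -3.
  row2 ← row2 − (2)·row1  ⇒  L[2][1]=2, U row2=(0, 0, 4, 1)
  row3 ← row3 − (-4)·row1  ⇒  L[3][1]=-4, U row3=(0, 0, 16, 1)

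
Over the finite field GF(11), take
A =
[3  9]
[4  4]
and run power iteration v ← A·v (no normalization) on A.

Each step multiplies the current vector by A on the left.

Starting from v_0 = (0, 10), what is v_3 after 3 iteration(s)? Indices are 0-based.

v_3 = (3, 2)

v_0 = (0, 10).
v_1 = A·v_0 = (2, 7).
v_2 = A·v_1 = (3, 3).
v_3 = A·v_2 = (3, 2).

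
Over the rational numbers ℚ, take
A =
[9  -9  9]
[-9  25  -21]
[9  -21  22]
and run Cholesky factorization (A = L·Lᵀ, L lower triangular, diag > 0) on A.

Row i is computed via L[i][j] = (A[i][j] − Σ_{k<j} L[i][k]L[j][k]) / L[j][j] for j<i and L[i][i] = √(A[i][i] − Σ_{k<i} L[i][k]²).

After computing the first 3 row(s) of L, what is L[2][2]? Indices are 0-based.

Step 1: L[0][0] = √(9) = 3.
  L[1][0] = (-9) / L[0][0] = -3.
Step 2: L[1][1] = √(16) = 4.
  L[2][0] = (9) / L[0][0] = 3.
  L[2][1] = (-12) / L[1][1] = -3.
Step 3: L[2][2] = √(4) = 2.

L[2][2] = 2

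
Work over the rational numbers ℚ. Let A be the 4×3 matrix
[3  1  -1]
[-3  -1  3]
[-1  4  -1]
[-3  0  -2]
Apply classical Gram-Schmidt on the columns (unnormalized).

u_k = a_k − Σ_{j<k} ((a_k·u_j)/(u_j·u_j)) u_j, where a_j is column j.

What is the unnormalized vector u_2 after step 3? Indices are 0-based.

Step 1: u_0 = a_0 = (3, -3, -1, -3).
Step 2: u_1 = a_1 − (1/14)·u_0 = (11/14, -11/14, 57/14, 3/14).
Step 3: u_2 = a_2 − (-5/28)·u_0 − (-107/250)·u_1 = (-16/125, 266/125, 141/250, -611/250).

u_2 = (-16/125, 266/125, 141/250, -611/250)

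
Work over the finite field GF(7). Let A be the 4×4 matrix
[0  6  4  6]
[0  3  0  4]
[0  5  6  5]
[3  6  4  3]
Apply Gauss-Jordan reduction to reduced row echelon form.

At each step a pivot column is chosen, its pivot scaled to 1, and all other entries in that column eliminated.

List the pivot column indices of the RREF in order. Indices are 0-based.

pivot(0,0): swap R0↔R3
pivot(0,0)=3: scale R0 → (1, 2, 6, 1)
pivot(1,1)=3: scale R1 → (0, 1, 0, 6)
  clear (0,1): R0 −= (2)R1 → (1, 0, 6, 3)
  clear (2,1): R2 −= (5)R1 → (0, 0, 6, 3)
  clear (3,1): R3 −= (6)R1 → (0, 0, 4, 5)
pivot(2,2)=6: scale R2 → (0, 0, 1, 4)
  clear (0,2): R0 −= (6)R2 → (1, 0, 0, 0)
  clear (3,2): R3 −= (4)R2 → (0, 0, 0, 3)
pivot(3,3)=3: scale R3 → (0, 0, 0, 1)
  clear (1,3): R1 −= (6)R3 → (0, 1, 0, 0)
  clear (2,3): R2 −= (4)R3 → (0, 0, 1, 0)

pivot columns: 0, 1, 2, 3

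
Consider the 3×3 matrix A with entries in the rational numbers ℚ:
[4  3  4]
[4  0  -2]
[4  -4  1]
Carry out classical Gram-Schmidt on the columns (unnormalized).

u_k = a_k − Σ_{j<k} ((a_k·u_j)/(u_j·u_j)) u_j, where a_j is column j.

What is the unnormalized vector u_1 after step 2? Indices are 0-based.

Step 1: u_0 = a_0 = (4, 4, 4).
Step 2: u_1 = a_1 − (-1/12)·u_0 = (10/3, 1/3, -11/3).

u_1 = (10/3, 1/3, -11/3)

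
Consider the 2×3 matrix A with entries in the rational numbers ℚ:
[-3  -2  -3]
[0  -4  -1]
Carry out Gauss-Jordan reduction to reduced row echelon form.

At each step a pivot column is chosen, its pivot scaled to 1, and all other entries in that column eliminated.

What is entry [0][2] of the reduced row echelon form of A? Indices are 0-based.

pivot(0,0)=-3: scale R0 → (1, 2/3, 1)
pivot(1,1)=-4: scale R1 → (0, 1, 1/4)
  clear (0,1): R0 −= (2/3)R1 → (1, 0, 5/6)

M[0][2] = 5/6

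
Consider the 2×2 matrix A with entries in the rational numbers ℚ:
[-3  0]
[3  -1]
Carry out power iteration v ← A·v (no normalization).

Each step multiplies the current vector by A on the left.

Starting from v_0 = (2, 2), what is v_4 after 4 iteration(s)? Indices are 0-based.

v_4 = (162, -238)

v_0 = (2, 2).
v_1 = A·v_0 = (-6, 4).
v_2 = A·v_1 = (18, -22).
v_3 = A·v_2 = (-54, 76).
v_4 = A·v_3 = (162, -238).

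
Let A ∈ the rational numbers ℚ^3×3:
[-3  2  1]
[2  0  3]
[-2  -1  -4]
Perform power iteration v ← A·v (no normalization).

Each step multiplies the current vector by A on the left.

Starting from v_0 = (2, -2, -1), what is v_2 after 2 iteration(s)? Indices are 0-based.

v_0 = (2, -2, -1).
v_1 = A·v_0 = (-11, 1, 2).
v_2 = A·v_1 = (37, -16, 13).

v_2 = (37, -16, 13)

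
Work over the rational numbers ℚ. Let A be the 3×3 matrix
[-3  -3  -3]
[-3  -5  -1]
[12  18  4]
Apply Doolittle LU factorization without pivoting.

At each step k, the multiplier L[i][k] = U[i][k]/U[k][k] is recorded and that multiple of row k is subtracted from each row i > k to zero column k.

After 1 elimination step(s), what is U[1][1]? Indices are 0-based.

[col 0] pivot -3
  R1 -= 1*R0 → (0, -2, 2)  (L[1][0] := 1)
  R2 -= -4*R0 → (0, 6, -8)  (L[2][0] := -4)

U[1][1] = -2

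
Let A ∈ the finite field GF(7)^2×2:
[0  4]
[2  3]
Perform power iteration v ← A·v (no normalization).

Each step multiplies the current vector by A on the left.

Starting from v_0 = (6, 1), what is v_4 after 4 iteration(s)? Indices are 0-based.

v_0 = (6, 1).
v_1 = A·v_0 = (4, 1).
v_2 = A·v_1 = (4, 4).
v_3 = A·v_2 = (2, 6).
v_4 = A·v_3 = (3, 1).

v_4 = (3, 1)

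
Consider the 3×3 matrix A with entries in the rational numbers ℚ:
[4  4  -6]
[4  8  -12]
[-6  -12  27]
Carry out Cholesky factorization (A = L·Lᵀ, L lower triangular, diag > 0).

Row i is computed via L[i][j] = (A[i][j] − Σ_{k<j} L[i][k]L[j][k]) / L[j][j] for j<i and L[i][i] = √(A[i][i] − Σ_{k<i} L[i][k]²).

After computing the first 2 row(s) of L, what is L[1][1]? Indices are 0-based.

Step 1: L[0][0] = √(4) = 2.
  L[1][0] = (4) / L[0][0] = 2.
Step 2: L[1][1] = √(4) = 2.

L[1][1] = 2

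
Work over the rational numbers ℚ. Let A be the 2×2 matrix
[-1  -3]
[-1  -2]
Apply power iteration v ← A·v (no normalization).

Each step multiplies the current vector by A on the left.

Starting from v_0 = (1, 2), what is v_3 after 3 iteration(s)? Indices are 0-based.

v_0 = (1, 2).
v_1 = A·v_0 = (-7, -5).
v_2 = A·v_1 = (22, 17).
v_3 = A·v_2 = (-73, -56).

v_3 = (-73, -56)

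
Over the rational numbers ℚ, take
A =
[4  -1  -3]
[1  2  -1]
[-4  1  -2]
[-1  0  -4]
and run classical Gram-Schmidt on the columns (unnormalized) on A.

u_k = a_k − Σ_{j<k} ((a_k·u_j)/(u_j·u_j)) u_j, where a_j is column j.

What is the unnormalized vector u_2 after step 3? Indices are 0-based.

Step 1: u_0 = a_0 = (4, 1, -4, -1).
Step 2: u_1 = a_1 − (-3/17)·u_0 = (-5/17, 37/17, 5/17, -3/17).
Step 3: u_2 = a_2 − (-1/34)·u_0 − (-5/21)·u_1 = (-62/21, -19/42, -43/21, -57/14).

u_2 = (-62/21, -19/42, -43/21, -57/14)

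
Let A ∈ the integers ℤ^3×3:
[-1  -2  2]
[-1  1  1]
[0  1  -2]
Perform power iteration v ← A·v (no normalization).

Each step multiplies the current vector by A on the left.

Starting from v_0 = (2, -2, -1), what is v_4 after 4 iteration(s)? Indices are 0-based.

v_0 = (2, -2, -1).
v_1 = A·v_0 = (0, -5, 0).
v_2 = A·v_1 = (10, -5, -5).
v_3 = A·v_2 = (-10, -20, 5).
v_4 = A·v_3 = (60, -5, -30).

v_4 = (60, -5, -30)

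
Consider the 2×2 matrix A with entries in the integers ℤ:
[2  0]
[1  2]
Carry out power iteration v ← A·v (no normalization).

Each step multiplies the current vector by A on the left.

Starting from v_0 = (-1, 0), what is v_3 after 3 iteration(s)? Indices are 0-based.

v_3 = (-8, -12)

v_0 = (-1, 0).
v_1 = A·v_0 = (-2, -1).
v_2 = A·v_1 = (-4, -4).
v_3 = A·v_2 = (-8, -12).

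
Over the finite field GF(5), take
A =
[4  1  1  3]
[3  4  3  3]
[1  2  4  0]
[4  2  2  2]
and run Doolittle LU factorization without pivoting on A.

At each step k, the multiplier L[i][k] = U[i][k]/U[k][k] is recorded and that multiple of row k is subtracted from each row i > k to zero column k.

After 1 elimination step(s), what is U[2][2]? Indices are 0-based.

k=0: U[0][0]=4
  eliminate (1,0): mult=2, new row 1: (0, 2, 1, 2); set L[1][0]=2
  eliminate (2,0): mult=4, new row 2: (0, 3, 0, 3); set L[2][0]=4
  eliminate (3,0): mult=1, new row 3: (0, 1, 1, 4); set L[3][0]=1

U[2][2] = 0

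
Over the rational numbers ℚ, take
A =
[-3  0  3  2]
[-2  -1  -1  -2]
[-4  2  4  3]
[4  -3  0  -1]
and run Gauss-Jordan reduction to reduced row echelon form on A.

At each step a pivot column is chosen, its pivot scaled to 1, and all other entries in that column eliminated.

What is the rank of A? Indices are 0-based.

rank = 4

pivot(0,0)=-3: scale R0 → (1, 0, -1, -2/3)
  clear (1,0): R1 −= (-2)R0 → (0, -1, -3, -10/3)
  clear (2,0): R2 −= (-4)R0 → (0, 2, 0, 1/3)
  clear (3,0): R3 −= (4)R0 → (0, -3, 4, 5/3)
pivot(1,1)=-1: scale R1 → (0, 1, 3, 10/3)
  clear (2,1): R2 −= (2)R1 → (0, 0, -6, -19/3)
  clear (3,1): R3 −= (-3)R1 → (0, 0, 13, 35/3)
pivot(2,2)=-6: scale R2 → (0, 0, 1, 19/18)
  clear (0,2): R0 −= (-1)R2 → (1, 0, 0, 7/18)
  clear (1,2): R1 −= (3)R2 → (0, 1, 0, 1/6)
  clear (3,2): R3 −= (13)R2 → (0, 0, 0, -37/18)
pivot(3,3)=-37/18: scale R3 → (0, 0, 0, 1)
  clear (0,3): R0 −= (7/18)R3 → (1, 0, 0, 0)
  clear (1,3): R1 −= (1/6)R3 → (0, 1, 0, 0)
  clear (2,3): R2 −= (19/18)R3 → (0, 0, 1, 0)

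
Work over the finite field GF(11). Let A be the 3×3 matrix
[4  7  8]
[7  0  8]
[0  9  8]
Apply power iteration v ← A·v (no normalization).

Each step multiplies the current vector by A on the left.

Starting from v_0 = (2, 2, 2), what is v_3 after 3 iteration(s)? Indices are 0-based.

v_3 = (1, 7, 4)

v_0 = (2, 2, 2).
v_1 = A·v_0 = (5, 8, 1).
v_2 = A·v_1 = (7, 10, 3).
v_3 = A·v_2 = (1, 7, 4).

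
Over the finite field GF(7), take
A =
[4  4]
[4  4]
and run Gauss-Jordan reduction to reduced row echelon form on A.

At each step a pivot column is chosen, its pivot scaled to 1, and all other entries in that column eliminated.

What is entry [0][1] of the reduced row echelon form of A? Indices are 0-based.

pivot(0,0)=4: scale R0 → (1, 1)
  clear (1,0): R1 −= (4)R0 → (0, 0)
col 1: no nonzero at/below row 1; advance.

M[0][1] = 1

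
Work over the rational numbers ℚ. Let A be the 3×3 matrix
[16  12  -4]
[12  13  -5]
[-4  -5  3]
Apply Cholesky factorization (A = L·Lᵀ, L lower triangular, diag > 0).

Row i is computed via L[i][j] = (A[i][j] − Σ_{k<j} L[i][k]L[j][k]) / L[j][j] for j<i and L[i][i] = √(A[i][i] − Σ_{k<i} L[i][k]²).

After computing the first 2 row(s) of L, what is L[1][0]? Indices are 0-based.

Step 1: L[0][0] = √(16) = 4.
  L[1][0] = (12) / L[0][0] = 3.
Step 2: L[1][1] = √(4) = 2.

L[1][0] = 3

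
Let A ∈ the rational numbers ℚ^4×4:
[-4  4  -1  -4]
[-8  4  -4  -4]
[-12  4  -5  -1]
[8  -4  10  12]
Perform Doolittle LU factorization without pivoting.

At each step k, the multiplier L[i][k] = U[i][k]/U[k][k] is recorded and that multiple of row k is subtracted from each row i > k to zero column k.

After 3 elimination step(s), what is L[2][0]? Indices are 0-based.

[col 0] pivot -4
  R1 -= 2*R0 → (0, -4, -2, 4)  (L[1][0] := 2)
  R2 -= 3*R0 → (0, -8, -2, 11)  (L[2][0] := 3)
  R3 -= -2*R0 → (0, 4, 8, 4)  (L[3][0] := -2)
[col 1] pivot -4
  R2 -= 2*R1 → (0, 0, 2, 3)  (L[2][1] := 2)
  R3 -= -1*R1 → (0, 0, 6, 8)  (L[3][1] := -1)
[col 2] pivot 2
  R3 -= 3*R2 → (0, 0, 0, -1)  (L[3][2] := 3)

L[2][0] = 3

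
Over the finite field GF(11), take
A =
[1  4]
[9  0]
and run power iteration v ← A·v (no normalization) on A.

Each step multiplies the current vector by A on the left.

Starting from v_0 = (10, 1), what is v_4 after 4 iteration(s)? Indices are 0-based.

v_0 = (10, 1).
v_1 = A·v_0 = (3, 2).
v_2 = A·v_1 = (0, 5).
v_3 = A·v_2 = (9, 0).
v_4 = A·v_3 = (9, 4).

v_4 = (9, 4)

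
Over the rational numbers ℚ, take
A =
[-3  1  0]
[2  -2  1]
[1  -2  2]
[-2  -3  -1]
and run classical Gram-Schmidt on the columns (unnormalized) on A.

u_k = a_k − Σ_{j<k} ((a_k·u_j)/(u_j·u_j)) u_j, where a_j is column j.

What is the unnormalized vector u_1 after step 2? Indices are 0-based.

u_1 = (1/2, -5/3, -11/6, -10/3)

Step 1: u_0 = a_0 = (-3, 2, 1, -2).
Step 2: u_1 = a_1 − (-1/6)·u_0 = (1/2, -5/3, -11/6, -10/3).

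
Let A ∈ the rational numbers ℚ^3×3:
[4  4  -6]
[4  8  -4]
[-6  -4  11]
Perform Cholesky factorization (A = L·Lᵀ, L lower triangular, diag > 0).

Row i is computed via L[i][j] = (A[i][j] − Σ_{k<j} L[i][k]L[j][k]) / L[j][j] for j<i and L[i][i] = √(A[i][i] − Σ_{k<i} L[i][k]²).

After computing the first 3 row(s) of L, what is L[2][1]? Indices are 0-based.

Step 1: L[0][0] = √(4) = 2.
  L[1][0] = (4) / L[0][0] = 2.
Step 2: L[1][1] = √(4) = 2.
  L[2][0] = (-6) / L[0][0] = -3.
  L[2][1] = (2) / L[1][1] = 1.
Step 3: L[2][2] = √(1) = 1.

L[2][1] = 1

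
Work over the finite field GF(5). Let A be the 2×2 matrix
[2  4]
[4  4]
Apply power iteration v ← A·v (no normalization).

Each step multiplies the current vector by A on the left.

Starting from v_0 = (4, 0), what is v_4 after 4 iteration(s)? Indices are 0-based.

v_0 = (4, 0).
v_1 = A·v_0 = (3, 1).
v_2 = A·v_1 = (0, 1).
v_3 = A·v_2 = (4, 4).
v_4 = A·v_3 = (4, 2).

v_4 = (4, 2)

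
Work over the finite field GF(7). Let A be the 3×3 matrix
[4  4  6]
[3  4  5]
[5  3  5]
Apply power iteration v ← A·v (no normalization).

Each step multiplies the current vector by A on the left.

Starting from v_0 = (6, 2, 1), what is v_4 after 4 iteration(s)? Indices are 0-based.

v_0 = (6, 2, 1).
v_1 = A·v_0 = (3, 3, 6).
v_2 = A·v_1 = (4, 2, 5).
v_3 = A·v_2 = (5, 3, 2).
v_4 = A·v_3 = (2, 2, 2).

v_4 = (2, 2, 2)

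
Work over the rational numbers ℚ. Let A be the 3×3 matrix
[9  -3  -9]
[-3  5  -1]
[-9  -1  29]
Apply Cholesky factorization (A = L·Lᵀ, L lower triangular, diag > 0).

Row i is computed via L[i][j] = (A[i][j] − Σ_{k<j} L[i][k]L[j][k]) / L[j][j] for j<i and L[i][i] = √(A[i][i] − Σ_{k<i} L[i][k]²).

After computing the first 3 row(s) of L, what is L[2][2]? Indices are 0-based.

Step 1: L[0][0] = √(9) = 3.
  L[1][0] = (-3) / L[0][0] = -1.
Step 2: L[1][1] = √(4) = 2.
  L[2][0] = (-9) / L[0][0] = -3.
  L[2][1] = (-4) / L[1][1] = -2.
Step 3: L[2][2] = √(16) = 4.

L[2][2] = 4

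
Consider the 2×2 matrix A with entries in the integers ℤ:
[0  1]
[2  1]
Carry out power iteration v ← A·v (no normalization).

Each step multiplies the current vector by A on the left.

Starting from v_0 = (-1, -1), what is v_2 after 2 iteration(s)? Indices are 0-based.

v_0 = (-1, -1).
v_1 = A·v_0 = (-1, -3).
v_2 = A·v_1 = (-3, -5).

v_2 = (-3, -5)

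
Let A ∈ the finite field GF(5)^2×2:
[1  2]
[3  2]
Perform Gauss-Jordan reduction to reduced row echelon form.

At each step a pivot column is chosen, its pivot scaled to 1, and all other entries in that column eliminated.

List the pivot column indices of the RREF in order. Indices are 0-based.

step 1: normalize row 0 (÷1) = (1, 2)
  row 1: subtract 3×row0 = (0, 1)
step 2: normalize row 1 (÷1) = (0, 1)
  row 0: subtract 2×row1 = (1, 0)

pivot columns: 0, 1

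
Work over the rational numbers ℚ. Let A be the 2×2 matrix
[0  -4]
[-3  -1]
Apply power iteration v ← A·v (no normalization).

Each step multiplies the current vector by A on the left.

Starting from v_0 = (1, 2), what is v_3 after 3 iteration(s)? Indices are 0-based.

v_0 = (1, 2).
v_1 = A·v_0 = (-8, -5).
v_2 = A·v_1 = (20, 29).
v_3 = A·v_2 = (-116, -89).

v_3 = (-116, -89)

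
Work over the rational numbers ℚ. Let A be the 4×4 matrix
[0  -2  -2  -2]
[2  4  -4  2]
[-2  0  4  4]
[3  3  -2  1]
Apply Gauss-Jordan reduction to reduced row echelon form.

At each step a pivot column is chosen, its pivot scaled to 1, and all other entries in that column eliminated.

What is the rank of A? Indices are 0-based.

rank = 4

pivot(0,0): swap R0↔R1
pivot(0,0)=2: scale R0 → (1, 2, -2, 1)
  clear (2,0): R2 −= (-2)R0 → (0, 4, 0, 6)
  clear (3,0): R3 −= (3)R0 → (0, -3, 4, -2)
pivot(1,1)=-2: scale R1 → (0, 1, 1, 1)
  clear (0,1): R0 −= (2)R1 → (1, 0, -4, -1)
  clear (2,1): R2 −= (4)R1 → (0, 0, -4, 2)
  clear (3,1): R3 −= (-3)R1 → (0, 0, 7, 1)
pivot(2,2)=-4: scale R2 → (0, 0, 1, -1/2)
  clear (0,2): R0 −= (-4)R2 → (1, 0, 0, -3)
  clear (1,2): R1 −= (1)R2 → (0, 1, 0, 3/2)
  clear (3,2): R3 −= (7)R2 → (0, 0, 0, 9/2)
pivot(3,3)=9/2: scale R3 → (0, 0, 0, 1)
  clear (0,3): R0 −= (-3)R3 → (1, 0, 0, 0)
  clear (1,3): R1 −= (3/2)R3 → (0, 1, 0, 0)
  clear (2,3): R2 −= (-1/2)R3 → (0, 0, 1, 0)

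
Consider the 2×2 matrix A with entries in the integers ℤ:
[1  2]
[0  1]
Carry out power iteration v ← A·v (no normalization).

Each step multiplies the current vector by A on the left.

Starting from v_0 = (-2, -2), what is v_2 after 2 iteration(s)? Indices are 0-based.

v_2 = (-10, -2)

v_0 = (-2, -2).
v_1 = A·v_0 = (-6, -2).
v_2 = A·v_1 = (-10, -2).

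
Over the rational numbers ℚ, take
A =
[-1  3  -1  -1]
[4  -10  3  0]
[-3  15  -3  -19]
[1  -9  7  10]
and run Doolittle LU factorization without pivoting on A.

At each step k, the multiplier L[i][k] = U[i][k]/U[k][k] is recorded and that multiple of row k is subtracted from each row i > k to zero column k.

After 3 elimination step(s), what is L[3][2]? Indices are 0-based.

L[3][2] = 1

k=0: U[0][0]=-1
  eliminate (1,0): mult=-4, new row 1: (0, 2, -1, -4); set L[1][0]=-4
  eliminate (2,0): mult=3, new row 2: (0, 6, 0, -16); set L[2][0]=3
  eliminate (3,0): mult=-1, new row 3: (0, -6, 6, 9); set L[3][0]=-1
k=1: U[1][1]=2
  eliminate (2,1): mult=3, new row 2: (0, 0, 3, -4); set L[2][1]=3
  eliminate (3,1): mult=-3, new row 3: (0, 0, 3, -3); set L[3][1]=-3
k=2: U[2][2]=3
  eliminate (3,2): mult=1, new row 3: (0, 0, 0, 1); set L[3][2]=1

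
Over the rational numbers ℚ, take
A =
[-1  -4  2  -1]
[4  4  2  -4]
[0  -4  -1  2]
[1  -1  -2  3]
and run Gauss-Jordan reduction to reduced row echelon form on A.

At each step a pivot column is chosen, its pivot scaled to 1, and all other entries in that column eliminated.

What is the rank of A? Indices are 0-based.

step 1: normalize row 0 (÷-1) = (1, 4, -2, 1)
  row 1: subtract 4×row0 = (0, -12, 10, -8)
  row 3: subtract 1×row0 = (0, -5, 0, 2)
step 2: normalize row 1 (÷-12) = (0, 1, -5/6, 2/3)
  row 0: subtract 4×row1 = (1, 0, 4/3, -5/3)
  row 2: subtract -4×row1 = (0, 0, -13/3, 14/3)
  row 3: subtract -5×row1 = (0, 0, -25/6, 16/3)
step 3: normalize row 2 (÷-13/3) = (0, 0, 1, -14/13)
  row 0: subtract 4/3×row2 = (1, 0, 0, -3/13)
  row 1: subtract -5/6×row2 = (0, 1, 0, -3/13)
  row 3: subtract -25/6×row2 = (0, 0, 0, 11/13)
step 4: normalize row 3 (÷11/13) = (0, 0, 0, 1)
  row 0: subtract -3/13×row3 = (1, 0, 0, 0)
  row 1: subtract -3/13×row3 = (0, 1, 0, 0)
  row 2: subtract -14/13×row3 = (0, 0, 1, 0)

rank = 4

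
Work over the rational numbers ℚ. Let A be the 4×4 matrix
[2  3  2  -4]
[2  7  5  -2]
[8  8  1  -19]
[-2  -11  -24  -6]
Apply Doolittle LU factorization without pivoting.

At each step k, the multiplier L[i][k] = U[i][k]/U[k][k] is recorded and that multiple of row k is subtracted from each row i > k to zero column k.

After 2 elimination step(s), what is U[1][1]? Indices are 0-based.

[col 0] pivot 2
  R1 -= 1*R0 → (0, 4, 3, 2)  (L[1][0] := 1)
  R2 -= 4*R0 → (0, -4, -7, -3)  (L[2][0] := 4)
  R3 -= -1*R0 → (0, -8, -22, -10)  (L[3][0] := -1)
[col 1] pivot 4
  R2 -= -1*R1 → (0, 0, -4, -1)  (L[2][1] := -1)
  R3 -= -2*R1 → (0, 0, -16, -6)  (L[3][1] := -2)

U[1][1] = 4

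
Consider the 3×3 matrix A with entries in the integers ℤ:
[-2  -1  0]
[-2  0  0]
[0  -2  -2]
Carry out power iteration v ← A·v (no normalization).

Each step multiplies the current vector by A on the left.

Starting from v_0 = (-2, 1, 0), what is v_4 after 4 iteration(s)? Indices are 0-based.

v_0 = (-2, 1, 0).
v_1 = A·v_0 = (3, 4, -2).
v_2 = A·v_1 = (-10, -6, -4).
v_3 = A·v_2 = (26, 20, 20).
v_4 = A·v_3 = (-72, -52, -80).

v_4 = (-72, -52, -80)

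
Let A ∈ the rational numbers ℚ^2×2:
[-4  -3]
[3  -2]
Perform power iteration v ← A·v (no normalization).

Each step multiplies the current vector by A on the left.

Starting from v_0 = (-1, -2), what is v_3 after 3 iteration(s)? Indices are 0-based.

v_3 = (88, -185)

v_0 = (-1, -2).
v_1 = A·v_0 = (10, 1).
v_2 = A·v_1 = (-43, 28).
v_3 = A·v_2 = (88, -185).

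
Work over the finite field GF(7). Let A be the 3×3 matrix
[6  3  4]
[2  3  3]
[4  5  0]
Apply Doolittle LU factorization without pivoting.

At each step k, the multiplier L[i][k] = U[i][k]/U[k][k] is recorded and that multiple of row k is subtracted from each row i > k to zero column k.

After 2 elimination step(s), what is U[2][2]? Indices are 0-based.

U[2][2] = 3

Step 1: pivot at (0,0) is 6.
  row1 ← row1 − (5)·row0  ⇒  L[1][0]=5, U row1=(0, 2, 4)
  row2 ← row2 − (3)·row0  ⇒  L[2][0]=3, U row2=(0, 3, 2)
Step 2: pivot at (1,1) is 2.
  row2 ← row2 − (5)·row1  ⇒  L[2][1]=5, U row2=(0, 0, 3)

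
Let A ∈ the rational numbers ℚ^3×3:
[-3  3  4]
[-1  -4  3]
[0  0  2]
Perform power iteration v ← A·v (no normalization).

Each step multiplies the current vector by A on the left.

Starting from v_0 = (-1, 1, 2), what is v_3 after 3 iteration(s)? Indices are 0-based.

v_3 = (41, 97, 16)

v_0 = (-1, 1, 2).
v_1 = A·v_0 = (14, 3, 4).
v_2 = A·v_1 = (-17, -14, 8).
v_3 = A·v_2 = (41, 97, 16).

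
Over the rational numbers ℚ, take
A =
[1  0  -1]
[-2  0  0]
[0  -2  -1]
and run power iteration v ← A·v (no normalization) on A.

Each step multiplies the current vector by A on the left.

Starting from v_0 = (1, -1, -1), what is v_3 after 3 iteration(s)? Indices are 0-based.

v_0 = (1, -1, -1).
v_1 = A·v_0 = (2, -2, 3).
v_2 = A·v_1 = (-1, -4, 1).
v_3 = A·v_2 = (-2, 2, 7).

v_3 = (-2, 2, 7)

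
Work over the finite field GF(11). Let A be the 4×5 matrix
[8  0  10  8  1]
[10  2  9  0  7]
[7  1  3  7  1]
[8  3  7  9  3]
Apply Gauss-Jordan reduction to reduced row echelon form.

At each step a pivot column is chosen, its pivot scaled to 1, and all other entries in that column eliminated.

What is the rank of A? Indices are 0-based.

rank = 4

[1] R0 /= 8  ⇒  (1, 0, 4, 1, 7)
     R1 -= 10·R0  ⇒  (0, 2, 2, 1, 3)
     R2 -= 7·R0  ⇒  (0, 1, 8, 0, 7)
     R3 -= 8·R0  ⇒  (0, 3, 8, 1, 2)
[2] R1 /= 2  ⇒  (0, 1, 1, 6, 7)
     R2 -= 1·R1  ⇒  (0, 0, 7, 5, 0)
     R3 -= 3·R1  ⇒  (0, 0, 5, 5, 3)
[3] R2 /= 7  ⇒  (0, 0, 1, 7, 0)
     R0 -= 4·R2  ⇒  (1, 0, 0, 6, 7)
     R1 -= 1·R2  ⇒  (0, 1, 0, 10, 7)
     R3 -= 5·R2  ⇒  (0, 0, 0, 3, 3)
[4] R3 /= 3  ⇒  (0, 0, 0, 1, 1)
     R0 -= 6·R3  ⇒  (1, 0, 0, 0, 1)
     R1 -= 10·R3  ⇒  (0, 1, 0, 0, 8)
     R2 -= 7·R3  ⇒  (0, 0, 1, 0, 4)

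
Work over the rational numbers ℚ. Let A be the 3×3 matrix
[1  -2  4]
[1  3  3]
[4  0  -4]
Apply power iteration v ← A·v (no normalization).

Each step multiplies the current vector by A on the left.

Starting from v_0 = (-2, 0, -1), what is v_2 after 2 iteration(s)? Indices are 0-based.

v_2 = (-12, -33, -8)

v_0 = (-2, 0, -1).
v_1 = A·v_0 = (-6, -5, -4).
v_2 = A·v_1 = (-12, -33, -8).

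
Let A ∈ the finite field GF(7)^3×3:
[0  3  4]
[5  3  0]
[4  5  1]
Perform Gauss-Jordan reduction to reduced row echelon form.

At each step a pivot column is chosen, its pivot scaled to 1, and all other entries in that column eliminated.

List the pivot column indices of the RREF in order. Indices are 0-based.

pivot columns: 0, 1, 2

step 1: exchange rows 0,1
step 1: normalize row 0 (÷5) = (1, 2, 0)
  row 2: subtract 4×row0 = (0, 4, 1)
step 2: normalize row 1 (÷3) = (0, 1, 6)
  row 0: subtract 2×row1 = (1, 0, 2)
  row 2: subtract 4×row1 = (0, 0, 5)
step 3: normalize row 2 (÷5) = (0, 0, 1)
  row 0: subtract 2×row2 = (1, 0, 0)
  row 1: subtract 6×row2 = (0, 1, 0)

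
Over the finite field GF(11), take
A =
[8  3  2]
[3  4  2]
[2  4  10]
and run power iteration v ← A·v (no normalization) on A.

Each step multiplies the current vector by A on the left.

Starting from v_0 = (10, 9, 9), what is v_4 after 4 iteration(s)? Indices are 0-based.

v_4 = (0, 6, 8)

v_0 = (10, 9, 9).
v_1 = A·v_0 = (4, 7, 3).
v_2 = A·v_1 = (4, 2, 0).
v_3 = A·v_2 = (5, 9, 5).
v_4 = A·v_3 = (0, 6, 8).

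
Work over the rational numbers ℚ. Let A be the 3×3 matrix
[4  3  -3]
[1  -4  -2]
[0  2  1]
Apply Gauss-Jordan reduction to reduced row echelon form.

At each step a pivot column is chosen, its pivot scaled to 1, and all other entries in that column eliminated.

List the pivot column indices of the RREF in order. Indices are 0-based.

step 1: normalize row 0 (÷4) = (1, 3/4, -3/4)
  row 1: subtract 1×row0 = (0, -19/4, -5/4)
step 2: normalize row 1 (÷-19/4) = (0, 1, 5/19)
  row 0: subtract 3/4×row1 = (1, 0, -18/19)
  row 2: subtract 2×row1 = (0, 0, 9/19)
step 3: normalize row 2 (÷9/19) = (0, 0, 1)
  row 0: subtract -18/19×row2 = (1, 0, 0)
  row 1: subtract 5/19×row2 = (0, 1, 0)

pivot columns: 0, 1, 2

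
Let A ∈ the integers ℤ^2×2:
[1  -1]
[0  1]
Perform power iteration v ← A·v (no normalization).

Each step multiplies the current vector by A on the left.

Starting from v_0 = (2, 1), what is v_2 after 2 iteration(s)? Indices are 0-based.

v_0 = (2, 1).
v_1 = A·v_0 = (1, 1).
v_2 = A·v_1 = (0, 1).

v_2 = (0, 1)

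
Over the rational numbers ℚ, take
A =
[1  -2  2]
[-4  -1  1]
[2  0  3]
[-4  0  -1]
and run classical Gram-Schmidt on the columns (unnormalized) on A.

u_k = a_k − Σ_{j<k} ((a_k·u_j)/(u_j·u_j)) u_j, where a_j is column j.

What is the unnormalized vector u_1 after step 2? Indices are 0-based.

Step 1: u_0 = a_0 = (1, -4, 2, -4).
Step 2: u_1 = a_1 − (2/37)·u_0 = (-76/37, -29/37, -4/37, 8/37).

u_1 = (-76/37, -29/37, -4/37, 8/37)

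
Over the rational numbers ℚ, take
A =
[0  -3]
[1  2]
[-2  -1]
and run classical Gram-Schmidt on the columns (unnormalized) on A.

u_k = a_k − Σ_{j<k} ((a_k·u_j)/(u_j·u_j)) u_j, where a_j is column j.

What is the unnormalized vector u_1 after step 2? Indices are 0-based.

u_1 = (-3, 6/5, 3/5)

Step 1: u_0 = a_0 = (0, 1, -2).
Step 2: u_1 = a_1 − (4/5)·u_0 = (-3, 6/5, 3/5).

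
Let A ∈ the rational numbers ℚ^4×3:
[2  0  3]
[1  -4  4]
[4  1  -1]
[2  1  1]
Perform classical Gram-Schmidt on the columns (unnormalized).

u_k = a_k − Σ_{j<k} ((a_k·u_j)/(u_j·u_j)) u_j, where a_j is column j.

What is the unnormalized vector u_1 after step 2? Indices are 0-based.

Step 1: u_0 = a_0 = (2, 1, 4, 2).
Step 2: u_1 = a_1 − (2/25)·u_0 = (-4/25, -102/25, 17/25, 21/25).

u_1 = (-4/25, -102/25, 17/25, 21/25)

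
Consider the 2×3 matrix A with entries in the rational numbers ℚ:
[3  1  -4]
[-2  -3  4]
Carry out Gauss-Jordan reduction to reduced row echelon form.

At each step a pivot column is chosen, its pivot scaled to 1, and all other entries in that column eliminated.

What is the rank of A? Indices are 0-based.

rank = 2

[1] R0 /= 3  ⇒  (1, 1/3, -4/3)
     R1 -= -2·R0  ⇒  (0, -7/3, 4/3)
[2] R1 /= -7/3  ⇒  (0, 1, -4/7)
     R0 -= 1/3·R1  ⇒  (1, 0, -8/7)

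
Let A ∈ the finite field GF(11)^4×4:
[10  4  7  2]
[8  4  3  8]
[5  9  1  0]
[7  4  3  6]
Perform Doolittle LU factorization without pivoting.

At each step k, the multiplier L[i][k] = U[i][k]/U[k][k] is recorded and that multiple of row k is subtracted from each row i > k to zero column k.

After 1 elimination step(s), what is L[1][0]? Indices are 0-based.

L[1][0] = 3

k=0: U[0][0]=10
  eliminate (1,0): mult=3, new row 1: (0, 3, 4, 2); set L[1][0]=3
  eliminate (2,0): mult=6, new row 2: (0, 7, 3, 10); set L[2][0]=6
  eliminate (3,0): mult=4, new row 3: (0, 10, 8, 9); set L[3][0]=4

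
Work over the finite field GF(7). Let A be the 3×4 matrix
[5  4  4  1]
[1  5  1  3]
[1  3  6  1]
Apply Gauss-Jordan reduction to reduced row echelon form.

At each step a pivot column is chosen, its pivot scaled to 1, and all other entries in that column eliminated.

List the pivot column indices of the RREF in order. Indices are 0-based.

[1] R0 /= 5  ⇒  (1, 5, 5, 3)
     R1 -= 1·R0  ⇒  (0, 0, 3, 0)
     R2 -= 1·R0  ⇒  (0, 5, 1, 5)
[2] R1 <-> R2
[2] R1 /= 5  ⇒  (0, 1, 3, 1)
     R0 -= 5·R1  ⇒  (1, 0, 4, 5)
[3] R2 /= 3  ⇒  (0, 0, 1, 0)
     R0 -= 4·R2  ⇒  (1, 0, 0, 5)
     R1 -= 3·R2  ⇒  (0, 1, 0, 1)

pivot columns: 0, 1, 2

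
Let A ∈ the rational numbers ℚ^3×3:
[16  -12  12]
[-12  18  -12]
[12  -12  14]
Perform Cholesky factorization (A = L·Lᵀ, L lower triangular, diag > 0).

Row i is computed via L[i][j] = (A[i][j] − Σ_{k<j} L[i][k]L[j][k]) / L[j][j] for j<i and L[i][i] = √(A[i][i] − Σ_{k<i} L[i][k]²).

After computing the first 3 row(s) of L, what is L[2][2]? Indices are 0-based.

L[2][2] = 2

Step 1: L[0][0] = √(16) = 4.
  L[1][0] = (-12) / L[0][0] = -3.
Step 2: L[1][1] = √(9) = 3.
  L[2][0] = (12) / L[0][0] = 3.
  L[2][1] = (-3) / L[1][1] = -1.
Step 3: L[2][2] = √(4) = 2.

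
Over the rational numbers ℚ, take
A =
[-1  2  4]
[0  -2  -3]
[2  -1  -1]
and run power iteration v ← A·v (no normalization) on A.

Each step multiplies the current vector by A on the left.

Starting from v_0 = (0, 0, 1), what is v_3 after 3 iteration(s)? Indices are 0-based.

v_3 = (80, -54, -49)

v_0 = (0, 0, 1).
v_1 = A·v_0 = (4, -3, -1).
v_2 = A·v_1 = (-14, 9, 12).
v_3 = A·v_2 = (80, -54, -49).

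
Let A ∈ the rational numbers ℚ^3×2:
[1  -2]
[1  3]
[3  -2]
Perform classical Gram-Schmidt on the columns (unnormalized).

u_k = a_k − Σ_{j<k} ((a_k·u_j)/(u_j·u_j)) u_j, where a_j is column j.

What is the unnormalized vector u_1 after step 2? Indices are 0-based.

u_1 = (-17/11, 38/11, -7/11)

Step 1: u_0 = a_0 = (1, 1, 3).
Step 2: u_1 = a_1 − (-5/11)·u_0 = (-17/11, 38/11, -7/11).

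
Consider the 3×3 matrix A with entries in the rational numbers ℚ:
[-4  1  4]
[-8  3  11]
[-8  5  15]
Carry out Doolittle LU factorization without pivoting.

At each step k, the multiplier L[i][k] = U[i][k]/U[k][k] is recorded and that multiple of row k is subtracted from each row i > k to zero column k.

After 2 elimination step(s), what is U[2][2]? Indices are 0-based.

U[2][2] = -2

Step 1: pivot at (0,0) is -4.
  row1 ← row1 − (2)·row0  ⇒  L[1][0]=2, U row1=(0, 1, 3)
  row2 ← row2 − (2)·row0  ⇒  L[2][0]=2, U row2=(0, 3, 7)
Step 2: pivot at (1,1) is 1.
  row2 ← row2 − (3)·row1  ⇒  L[2][1]=3, U row2=(0, 0, -2)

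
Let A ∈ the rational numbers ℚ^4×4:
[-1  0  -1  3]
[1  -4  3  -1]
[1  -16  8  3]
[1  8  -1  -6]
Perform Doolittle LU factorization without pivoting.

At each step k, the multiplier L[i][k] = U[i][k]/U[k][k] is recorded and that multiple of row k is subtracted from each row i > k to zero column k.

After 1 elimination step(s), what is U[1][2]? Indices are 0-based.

U[1][2] = 2

[col 0] pivot -1
  R1 -= -1*R0 → (0, -4, 2, 2)  (L[1][0] := -1)
  R2 -= -1*R0 → (0, -16, 7, 6)  (L[2][0] := -1)
  R3 -= -1*R0 → (0, 8, -2, -3)  (L[3][0] := -1)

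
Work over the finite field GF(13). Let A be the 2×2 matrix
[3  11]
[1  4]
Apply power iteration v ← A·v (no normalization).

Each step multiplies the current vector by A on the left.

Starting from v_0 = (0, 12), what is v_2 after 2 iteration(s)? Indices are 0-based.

v_0 = (0, 12).
v_1 = A·v_0 = (2, 9).
v_2 = A·v_1 = (1, 12).

v_2 = (1, 12)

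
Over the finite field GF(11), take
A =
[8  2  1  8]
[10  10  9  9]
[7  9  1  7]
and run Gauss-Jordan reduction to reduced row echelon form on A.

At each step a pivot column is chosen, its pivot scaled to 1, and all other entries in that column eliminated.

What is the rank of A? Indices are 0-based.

rank = 3

[1] R0 /= 8  ⇒  (1, 3, 7, 1)
     R1 -= 10·R0  ⇒  (0, 2, 5, 10)
     R2 -= 7·R0  ⇒  (0, 10, 7, 0)
[2] R1 /= 2  ⇒  (0, 1, 8, 5)
     R0 -= 3·R1  ⇒  (1, 0, 5, 8)
     R2 -= 10·R1  ⇒  (0, 0, 4, 5)
[3] R2 /= 4  ⇒  (0, 0, 1, 4)
     R0 -= 5·R2  ⇒  (1, 0, 0, 10)
     R1 -= 8·R2  ⇒  (0, 1, 0, 6)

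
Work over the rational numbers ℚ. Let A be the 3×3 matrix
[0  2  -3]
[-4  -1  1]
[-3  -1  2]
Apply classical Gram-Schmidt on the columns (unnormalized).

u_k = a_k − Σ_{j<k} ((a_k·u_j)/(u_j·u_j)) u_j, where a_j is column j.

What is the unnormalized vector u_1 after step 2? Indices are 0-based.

Step 1: u_0 = a_0 = (0, -4, -3).
Step 2: u_1 = a_1 − (7/25)·u_0 = (2, 3/25, -4/25).

u_1 = (2, 3/25, -4/25)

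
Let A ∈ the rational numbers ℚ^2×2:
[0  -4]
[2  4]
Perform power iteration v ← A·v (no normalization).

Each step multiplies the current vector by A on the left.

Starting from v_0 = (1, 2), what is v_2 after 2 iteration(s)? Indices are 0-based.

v_2 = (-40, 24)

v_0 = (1, 2).
v_1 = A·v_0 = (-8, 10).
v_2 = A·v_1 = (-40, 24).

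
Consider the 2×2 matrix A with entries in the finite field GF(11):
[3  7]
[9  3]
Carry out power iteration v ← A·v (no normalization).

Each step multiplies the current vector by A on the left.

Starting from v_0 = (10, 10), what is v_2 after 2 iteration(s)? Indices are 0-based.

v_0 = (10, 10).
v_1 = A·v_0 = (1, 10).
v_2 = A·v_1 = (7, 6).

v_2 = (7, 6)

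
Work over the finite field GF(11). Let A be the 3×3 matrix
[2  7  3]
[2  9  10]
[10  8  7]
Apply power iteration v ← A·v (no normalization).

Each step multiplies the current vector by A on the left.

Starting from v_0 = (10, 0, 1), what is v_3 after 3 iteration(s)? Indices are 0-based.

v_3 = (4, 1, 3)

v_0 = (10, 0, 1).
v_1 = A·v_0 = (1, 8, 8).
v_2 = A·v_1 = (5, 0, 9).
v_3 = A·v_2 = (4, 1, 3).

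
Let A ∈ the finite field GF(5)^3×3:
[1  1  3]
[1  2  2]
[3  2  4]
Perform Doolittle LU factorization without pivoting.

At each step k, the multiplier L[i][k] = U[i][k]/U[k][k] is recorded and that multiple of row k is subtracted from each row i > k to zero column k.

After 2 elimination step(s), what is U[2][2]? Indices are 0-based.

[col 0] pivot 1
  R1 -= 1*R0 → (0, 1, 4)  (L[1][0] := 1)
  R2 -= 3*R0 → (0, 4, 0)  (L[2][0] := 3)
[col 1] pivot 1
  R2 -= 4*R1 → (0, 0, 4)  (L[2][1] := 4)

U[2][2] = 4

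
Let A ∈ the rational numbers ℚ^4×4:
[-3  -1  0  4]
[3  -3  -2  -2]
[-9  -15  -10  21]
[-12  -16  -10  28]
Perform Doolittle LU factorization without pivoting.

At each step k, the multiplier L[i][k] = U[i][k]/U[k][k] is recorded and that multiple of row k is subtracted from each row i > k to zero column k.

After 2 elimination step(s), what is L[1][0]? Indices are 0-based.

L[1][0] = -1

Step 1: pivot at (0,0) is -3.
  row1 ← row1 − (-1)·row0  ⇒  L[1][0]=-1, U row1=(0, -4, -2, 2)
  row2 ← row2 − (3)·row0  ⇒  L[2][0]=3, U row2=(0, -12, -10, 9)
  row3 ← row3 − (4)·row0  ⇒  L[3][0]=4, U row3=(0, -12, -10, 12)
Step 2: pivot at (1,1) is -4.
  row2 ← row2 − (3)·row1  ⇒  L[2][1]=3, U row2=(0, 0, -4, 3)
  row3 ← row3 − (3)·row1  ⇒  L[3][1]=3, U row3=(0, 0, -4, 6)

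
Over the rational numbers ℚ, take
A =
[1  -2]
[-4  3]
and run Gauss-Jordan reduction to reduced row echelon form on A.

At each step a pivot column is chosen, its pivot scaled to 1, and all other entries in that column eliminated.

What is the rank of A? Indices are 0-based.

rank = 2

pivot(0,0)=1: scale R0 → (1, -2)
  clear (1,0): R1 −= (-4)R0 → (0, -5)
pivot(1,1)=-5: scale R1 → (0, 1)
  clear (0,1): R0 −= (-2)R1 → (1, 0)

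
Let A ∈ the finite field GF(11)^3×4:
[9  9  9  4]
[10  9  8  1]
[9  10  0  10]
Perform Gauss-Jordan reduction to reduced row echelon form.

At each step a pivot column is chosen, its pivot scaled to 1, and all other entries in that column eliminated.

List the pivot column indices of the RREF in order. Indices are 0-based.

step 1: normalize row 0 (÷9) = (1, 1, 1, 9)
  row 1: subtract 10×row0 = (0, 10, 9, 10)
  row 2: subtract 9×row0 = (0, 1, 2, 6)
step 2: normalize row 1 (÷10) = (0, 1, 2, 1)
  row 0: subtract 1×row1 = (1, 0, 10, 8)
  row 2: subtract 1×row1 = (0, 0, 0, 5)
skip col 2 (zero from row 2)
step 3: normalize row 2 (÷5) = (0, 0, 0, 1)
  row 0: subtract 8×row2 = (1, 0, 10, 0)
  row 1: subtract 1×row2 = (0, 1, 2, 0)

pivot columns: 0, 1, 3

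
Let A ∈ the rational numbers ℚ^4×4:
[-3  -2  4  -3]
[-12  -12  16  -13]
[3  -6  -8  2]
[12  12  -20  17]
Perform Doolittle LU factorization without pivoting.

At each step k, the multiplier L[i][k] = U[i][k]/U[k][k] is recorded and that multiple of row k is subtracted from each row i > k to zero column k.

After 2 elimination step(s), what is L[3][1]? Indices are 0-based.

L[3][1] = -1

k=0: U[0][0]=-3
  eliminate (1,0): mult=4, new row 1: (0, -4, 0, -1); set L[1][0]=4
  eliminate (2,0): mult=-1, new row 2: (0, -8, -4, -1); set L[2][0]=-1
  eliminate (3,0): mult=-4, new row 3: (0, 4, -4, 5); set L[3][0]=-4
k=1: U[1][1]=-4
  eliminate (2,1): mult=2, new row 2: (0, 0, -4, 1); set L[2][1]=2
  eliminate (3,1): mult=-1, new row 3: (0, 0, -4, 4); set L[3][1]=-1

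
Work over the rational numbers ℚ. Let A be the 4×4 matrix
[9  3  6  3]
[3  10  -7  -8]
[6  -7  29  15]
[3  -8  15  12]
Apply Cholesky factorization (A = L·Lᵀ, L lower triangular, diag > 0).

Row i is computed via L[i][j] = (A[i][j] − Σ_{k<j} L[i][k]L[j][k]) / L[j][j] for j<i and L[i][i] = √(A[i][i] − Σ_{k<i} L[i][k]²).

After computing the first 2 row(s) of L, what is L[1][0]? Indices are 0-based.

Step 1: L[0][0] = √(9) = 3.
  L[1][0] = (3) / L[0][0] = 1.
Step 2: L[1][1] = √(9) = 3.

L[1][0] = 1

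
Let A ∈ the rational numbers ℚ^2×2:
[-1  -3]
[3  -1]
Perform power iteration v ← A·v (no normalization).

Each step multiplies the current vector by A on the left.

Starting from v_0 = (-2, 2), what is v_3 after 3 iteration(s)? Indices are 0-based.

v_3 = (-16, 88)

v_0 = (-2, 2).
v_1 = A·v_0 = (-4, -8).
v_2 = A·v_1 = (28, -4).
v_3 = A·v_2 = (-16, 88).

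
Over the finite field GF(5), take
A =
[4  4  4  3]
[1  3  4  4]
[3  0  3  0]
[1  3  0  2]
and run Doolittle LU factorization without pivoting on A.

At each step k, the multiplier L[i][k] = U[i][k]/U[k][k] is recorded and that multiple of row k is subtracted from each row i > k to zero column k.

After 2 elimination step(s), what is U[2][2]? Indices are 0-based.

U[2][2] = 2

[col 0] pivot 4
  R1 -= 4*R0 → (0, 2, 3, 2)  (L[1][0] := 4)
  R2 -= 2*R0 → (0, 2, 0, 4)  (L[2][0] := 2)
  R3 -= 4*R0 → (0, 2, 4, 0)  (L[3][0] := 4)
[col 1] pivot 2
  R2 -= 1*R1 → (0, 0, 2, 2)  (L[2][1] := 1)
  R3 -= 1*R1 → (0, 0, 1, 3)  (L[3][1] := 1)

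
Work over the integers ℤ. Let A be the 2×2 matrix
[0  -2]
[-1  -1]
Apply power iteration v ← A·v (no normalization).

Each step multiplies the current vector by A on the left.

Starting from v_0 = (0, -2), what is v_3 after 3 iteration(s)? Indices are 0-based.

v_0 = (0, -2).
v_1 = A·v_0 = (4, 2).
v_2 = A·v_1 = (-4, -6).
v_3 = A·v_2 = (12, 10).

v_3 = (12, 10)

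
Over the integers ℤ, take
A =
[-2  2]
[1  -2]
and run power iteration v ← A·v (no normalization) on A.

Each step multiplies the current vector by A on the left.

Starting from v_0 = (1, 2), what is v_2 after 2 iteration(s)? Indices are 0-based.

v_2 = (-10, 8)

v_0 = (1, 2).
v_1 = A·v_0 = (2, -3).
v_2 = A·v_1 = (-10, 8).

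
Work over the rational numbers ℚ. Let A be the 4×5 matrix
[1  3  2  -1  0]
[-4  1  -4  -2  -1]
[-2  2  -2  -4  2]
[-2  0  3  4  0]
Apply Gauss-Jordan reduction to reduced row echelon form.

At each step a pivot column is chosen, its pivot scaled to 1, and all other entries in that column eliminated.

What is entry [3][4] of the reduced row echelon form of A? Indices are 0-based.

M[3][4] = -89/63

step 1: normalize row 0 (÷1) = (1, 3, 2, -1, 0)
  row 1: subtract -4×row0 = (0, 13, 4, -6, -1)
  row 2: subtract -2×row0 = (0, 8, 2, -6, 2)
  row 3: subtract -2×row0 = (0, 6, 7, 2, 0)
step 2: normalize row 1 (÷13) = (0, 1, 4/13, -6/13, -1/13)
  row 0: subtract 3×row1 = (1, 0, 14/13, 5/13, 3/13)
  row 2: subtract 8×row1 = (0, 0, -6/13, -30/13, 34/13)
  row 3: subtract 6×row1 = (0, 0, 67/13, 62/13, 6/13)
step 3: normalize row 2 (÷-6/13) = (0, 0, 1, 5, -17/3)
  row 0: subtract 14/13×row2 = (1, 0, 0, -5, 19/3)
  row 1: subtract 4/13×row2 = (0, 1, 0, -2, 5/3)
  row 3: subtract 67/13×row2 = (0, 0, 0, -21, 89/3)
step 4: normalize row 3 (÷-21) = (0, 0, 0, 1, -89/63)
  row 0: subtract -5×row3 = (1, 0, 0, 0, -46/63)
  row 1: subtract -2×row3 = (0, 1, 0, 0, -73/63)
  row 2: subtract 5×row3 = (0, 0, 1, 0, 88/63)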